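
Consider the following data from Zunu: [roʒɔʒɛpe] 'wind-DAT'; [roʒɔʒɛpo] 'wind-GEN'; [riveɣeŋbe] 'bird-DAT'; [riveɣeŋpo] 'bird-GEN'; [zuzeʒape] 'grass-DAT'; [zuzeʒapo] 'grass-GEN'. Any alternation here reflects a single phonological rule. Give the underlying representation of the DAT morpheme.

The DAT morpheme has two allomorphs, [-be] and [-pe].
The GEN suffix, which begins with [p], is invariant after every stem; so [p] is not altered by any rule here.
So the underlying form is /-be/, and voiced stops become voiceless after a vowel.

/-be/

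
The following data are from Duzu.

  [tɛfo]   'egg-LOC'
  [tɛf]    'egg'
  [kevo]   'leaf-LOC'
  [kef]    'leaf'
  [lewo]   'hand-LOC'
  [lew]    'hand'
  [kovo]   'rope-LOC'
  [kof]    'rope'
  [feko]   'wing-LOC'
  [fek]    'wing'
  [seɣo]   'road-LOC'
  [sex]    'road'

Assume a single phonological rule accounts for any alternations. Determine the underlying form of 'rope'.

/kov/

The root 'rope' surfaces as [kovo] and [kof], with a stem-final [v] ~ [f] alternation.
Compare 'egg', with invariant [f] in [tɛfo] and [tɛf]: an analysis with underlying /f/ and a rule producing [v] before the LOC suffix would wrongly predict alternation here too.
The underlying segment must be /v/; voiced obstruents become voiceless word-finally, yielding [f] there.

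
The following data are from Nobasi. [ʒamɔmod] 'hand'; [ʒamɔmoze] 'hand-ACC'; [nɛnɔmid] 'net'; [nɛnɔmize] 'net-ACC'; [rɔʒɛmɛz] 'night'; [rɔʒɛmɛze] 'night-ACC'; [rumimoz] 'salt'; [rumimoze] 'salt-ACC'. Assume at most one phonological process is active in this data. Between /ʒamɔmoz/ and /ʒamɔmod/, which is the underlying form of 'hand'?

The root 'hand' surfaces as [ʒamɔmod] and [ʒamɔmoze], with a stem-final [d] ~ [z] alternation.
But 'salt' keeps [z] in both environments ([rumimoz], [rumimoze]), so there is no rule changing /z/ to [d] in isolation.
The alternation reflects intervocalic spirantization: voiced stops become fricatives between vowels. /d/ is underlying.

/ʒamɔmod/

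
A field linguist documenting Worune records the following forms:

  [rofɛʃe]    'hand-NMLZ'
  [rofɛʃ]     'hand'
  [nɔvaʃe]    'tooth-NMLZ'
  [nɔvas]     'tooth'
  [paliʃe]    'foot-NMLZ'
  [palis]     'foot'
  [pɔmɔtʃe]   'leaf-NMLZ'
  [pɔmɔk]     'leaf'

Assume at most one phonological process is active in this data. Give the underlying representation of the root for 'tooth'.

The root 'tooth' surfaces as [nɔvaʃe] and [nɔvas], with a stem-final [ʃ] ~ [s] alternation.
The stem 'hand' ([rofɛʃe], [rofɛʃ]) shows [ʃ] unchanged in both environments, so [ʃ] cannot be basic with [s] derived in isolation.
So /s/ is underlying, and a rule of palatalization before a front vowel — /k/ and /s/ become palato-alveolar [tʃ] and [ʃ] before a front vowel — gives [ʃ].
Hence 'tooth' is /nɔvas/ underlyingly.

/nɔvas/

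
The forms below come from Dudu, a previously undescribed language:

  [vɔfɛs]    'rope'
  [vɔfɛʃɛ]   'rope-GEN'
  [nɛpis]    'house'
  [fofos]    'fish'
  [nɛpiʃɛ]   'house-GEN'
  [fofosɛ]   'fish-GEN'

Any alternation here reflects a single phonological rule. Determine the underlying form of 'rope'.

/vɔfɛʃ/

'rope' shows [s] ~ [ʃ] at the end of the stem ([vɔfɛs] vs [vɔfɛʃɛ]).
But 'fish' keeps [s] in both environments ([fofos], [fofosɛ]), so there is no rule changing /s/ to [ʃ] before the GEN suffix.
So /ʃ/ is underlying, and a rule of depalatalization — palato-alveolar /ʃ/ becomes [s] when no front vowel follows — gives [s].
So 'rope' = /vɔfɛʃ/.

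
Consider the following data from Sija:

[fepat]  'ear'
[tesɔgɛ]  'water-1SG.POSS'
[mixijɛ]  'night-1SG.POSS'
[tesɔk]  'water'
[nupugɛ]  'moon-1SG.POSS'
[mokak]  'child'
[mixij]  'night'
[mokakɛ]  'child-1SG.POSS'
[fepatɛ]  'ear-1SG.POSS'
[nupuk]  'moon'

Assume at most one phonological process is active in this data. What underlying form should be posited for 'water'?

'water' shows [k] ~ [g] at the end of the stem ([tesɔk] vs [tesɔgɛ]).
The stem 'child' ([mokak], [mokakɛ]) shows [k] unchanged in both environments, so [k] cannot be basic with [g] derived before the 1SG.POSS suffix.
The underlying segment must be /g/; voiced obstruents become voiceless word-finally, yielding [k] there.

/tesɔg/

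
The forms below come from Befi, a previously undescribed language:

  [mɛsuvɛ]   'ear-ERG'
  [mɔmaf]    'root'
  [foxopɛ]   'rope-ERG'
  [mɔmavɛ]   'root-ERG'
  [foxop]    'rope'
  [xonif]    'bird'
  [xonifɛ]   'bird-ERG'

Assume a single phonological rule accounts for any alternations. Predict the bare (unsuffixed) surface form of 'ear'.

[mɛsuf]

In [mɔmaf] and [mɔmavɛ] the final segment of 'root' alternates: [f] ~ [v].
But 'bird' keeps [f] in both environments ([xonif], [xonifɛ]), so there is no rule changing /f/ to [v] before the ERG suffix.
The underlying segment must be /v/; voiced obstruents become voiceless word-finally, yielding [f] there.
From [mɛsuvɛ] the stem 'ear' is /mɛsuv/; word-finally this yields [mɛsuf].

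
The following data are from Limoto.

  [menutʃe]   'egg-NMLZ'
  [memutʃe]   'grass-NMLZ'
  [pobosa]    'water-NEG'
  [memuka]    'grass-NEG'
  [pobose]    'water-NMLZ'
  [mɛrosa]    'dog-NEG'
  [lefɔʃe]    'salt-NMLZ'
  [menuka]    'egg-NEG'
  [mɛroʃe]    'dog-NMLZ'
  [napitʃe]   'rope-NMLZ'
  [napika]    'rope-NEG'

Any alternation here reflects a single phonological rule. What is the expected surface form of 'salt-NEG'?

[lefɔsa]

'dog' shows [s] ~ [ʃ] at the end of the stem ([mɛrosa] vs [mɛroʃe]).
Compare 'water', with invariant [s] in [pobosa] and [pobose]: an analysis with underlying /s/ and a rule producing [ʃ] before the NMLZ suffix would wrongly predict alternation here too.
The underlying segment must be /ʃ/; palato-alveolar /tʃ/ and /ʃ/ become [k] and [s] when no front vowel follows, yielding [s] there.
From [lefɔʃe] the stem 'salt' is /lefɔʃ/; when no front vowel follows this yields [lefɔsa].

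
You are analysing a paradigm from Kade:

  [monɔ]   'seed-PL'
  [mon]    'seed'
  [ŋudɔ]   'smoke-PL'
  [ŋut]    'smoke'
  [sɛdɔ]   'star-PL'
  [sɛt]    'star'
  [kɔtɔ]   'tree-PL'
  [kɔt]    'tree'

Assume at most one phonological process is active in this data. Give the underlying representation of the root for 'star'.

The stem for 'star' ends in [d] in [sɛdɔ] but [t] in [sɛt].
If /t/ were underlying and a rule turned it into [d] before the PL suffix, 'tree' would also alternate; but it has [t] in both [kɔtɔ] and [kɔt].
Therefore /d/ is basic and [t] is derived by word-final obstruent devoicing (voiced obstruents become voiceless word-finally).

/sɛd/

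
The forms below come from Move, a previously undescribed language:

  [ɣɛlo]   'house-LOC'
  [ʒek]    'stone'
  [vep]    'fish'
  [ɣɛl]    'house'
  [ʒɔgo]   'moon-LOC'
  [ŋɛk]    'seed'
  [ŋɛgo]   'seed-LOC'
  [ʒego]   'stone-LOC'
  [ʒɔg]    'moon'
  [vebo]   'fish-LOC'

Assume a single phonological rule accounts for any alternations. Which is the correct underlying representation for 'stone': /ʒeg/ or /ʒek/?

In [ʒek] and [ʒego] the final segment of 'stone' alternates: [k] ~ [g].
But 'moon' keeps [g] in both environments ([ʒɔg], [ʒɔgo]), so there is no rule changing /g/ to [k] in isolation.
The underlying segment must be /k/; voiceless stops become voiced between vowels, yielding [g] there.

/ʒek/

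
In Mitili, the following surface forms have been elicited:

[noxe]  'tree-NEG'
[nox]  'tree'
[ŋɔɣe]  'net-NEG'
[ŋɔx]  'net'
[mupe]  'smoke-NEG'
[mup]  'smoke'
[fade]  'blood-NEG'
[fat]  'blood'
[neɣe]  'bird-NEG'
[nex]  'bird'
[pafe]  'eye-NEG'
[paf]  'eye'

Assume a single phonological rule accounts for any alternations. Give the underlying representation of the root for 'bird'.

/neɣ/

The root 'bird' surfaces as [neɣe] and [nex], with a stem-final [ɣ] ~ [x] alternation.
Compare 'tree', with invariant [x] in [noxe] and [nox]: an analysis with underlying /x/ and a rule producing [ɣ] before the NEG suffix would wrongly predict alternation here too.
Therefore /ɣ/ is basic and [x] is derived by word-final obstruent devoicing (voiced obstruents become voiceless word-finally).
So 'bird' = /neɣ/.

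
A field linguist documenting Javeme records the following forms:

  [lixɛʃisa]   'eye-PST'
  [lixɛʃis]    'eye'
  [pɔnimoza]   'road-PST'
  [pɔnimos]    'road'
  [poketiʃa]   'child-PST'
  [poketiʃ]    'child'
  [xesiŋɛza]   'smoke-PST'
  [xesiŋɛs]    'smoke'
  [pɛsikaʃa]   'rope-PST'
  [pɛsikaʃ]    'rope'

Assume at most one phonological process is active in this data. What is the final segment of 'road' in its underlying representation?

/z/

The stem for 'road' ends in [z] in [pɔnimoza] but [s] in [pɔnimos].
The stem 'eye' ([lixɛʃisa], [lixɛʃis]) shows [s] unchanged in both environments, so [s] cannot be basic with [z] derived before the PST suffix.
The underlying segment must be /z/; voiced obstruents become voiceless word-finally, yielding [s] there.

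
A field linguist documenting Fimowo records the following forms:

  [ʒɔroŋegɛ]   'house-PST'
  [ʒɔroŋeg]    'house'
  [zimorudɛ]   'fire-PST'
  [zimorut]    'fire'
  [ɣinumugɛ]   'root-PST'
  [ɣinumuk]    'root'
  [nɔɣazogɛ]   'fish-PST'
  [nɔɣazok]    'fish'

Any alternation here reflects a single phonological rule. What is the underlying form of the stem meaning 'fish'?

/nɔɣazok/

'fish' shows [g] ~ [k] at the end of the stem ([nɔɣazogɛ] vs [nɔɣazok]).
Compare 'house', with invariant [g] in [ʒɔroŋegɛ] and [ʒɔroŋeg]: an analysis with underlying /g/ and a rule producing [k] in isolation would wrongly predict alternation here too.
The alternation reflects intervocalic voicing: voiceless stops become voiced between vowels. /k/ is underlying.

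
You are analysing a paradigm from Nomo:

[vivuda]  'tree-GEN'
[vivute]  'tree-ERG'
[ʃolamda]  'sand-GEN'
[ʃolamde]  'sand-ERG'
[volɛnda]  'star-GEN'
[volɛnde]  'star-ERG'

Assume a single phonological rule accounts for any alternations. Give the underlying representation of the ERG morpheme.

/-te/

The ERG suffix surfaces as [-de] and [-te], depending on the final segment of the stem.
By contrast the GEN suffix keeps its initial [d] throughout — that segment must be underlying.
So the underlying form is /-te/, and voiceless stops become voiced after a nasal.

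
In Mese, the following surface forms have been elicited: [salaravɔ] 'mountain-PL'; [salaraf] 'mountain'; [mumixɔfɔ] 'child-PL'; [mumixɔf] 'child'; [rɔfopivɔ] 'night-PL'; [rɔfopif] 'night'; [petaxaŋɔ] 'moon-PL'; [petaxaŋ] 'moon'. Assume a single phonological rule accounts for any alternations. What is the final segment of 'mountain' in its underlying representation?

/v/

'mountain' shows [v] ~ [f] at the end of the stem ([salaravɔ] vs [salaraf]).
But 'child' keeps [f] in both environments ([mumixɔfɔ], [mumixɔf]), so there is no rule changing /f/ to [v] before the PL suffix.
So /v/ is underlying, and a rule of word-final obstruent devoicing — voiced obstruents become voiceless word-finally — gives [f].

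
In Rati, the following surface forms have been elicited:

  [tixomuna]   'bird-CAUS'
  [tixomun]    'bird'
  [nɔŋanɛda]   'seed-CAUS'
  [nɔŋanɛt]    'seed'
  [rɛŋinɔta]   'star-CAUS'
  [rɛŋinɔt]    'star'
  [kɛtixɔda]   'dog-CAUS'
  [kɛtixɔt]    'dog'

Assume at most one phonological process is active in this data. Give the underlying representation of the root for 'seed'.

'seed' shows [d] ~ [t] at the end of the stem ([nɔŋanɛda] vs [nɔŋanɛt]).
If /t/ were underlying and a rule turned it into [d] before the CAUS suffix, 'star' would also alternate; but it has [t] in both [rɛŋinɔta] and [rɛŋinɔt].
The alternation reflects word-final obstruent devoicing: voiced obstruents become voiceless word-finally. /d/ is underlying.
So 'seed' = /nɔŋanɛd/.

/nɔŋanɛd/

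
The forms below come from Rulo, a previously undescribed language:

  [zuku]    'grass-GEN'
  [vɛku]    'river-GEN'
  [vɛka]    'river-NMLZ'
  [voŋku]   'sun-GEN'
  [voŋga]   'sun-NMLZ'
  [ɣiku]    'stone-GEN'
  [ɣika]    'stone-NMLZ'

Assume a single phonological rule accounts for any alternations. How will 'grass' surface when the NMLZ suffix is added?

[zuka]

The NMLZ suffix surfaces as [-ga] and [-ka], depending on the final segment of the stem.
The GEN suffix, which begins with [k], is invariant after every stem; so [k] is not altered by any rule here.
So the underlying form is /-ga/, and voiced stops become voiceless after a vowel.
After 'grass', which ends in a vowel, the suffix surfaces as [-ka], giving [zuka].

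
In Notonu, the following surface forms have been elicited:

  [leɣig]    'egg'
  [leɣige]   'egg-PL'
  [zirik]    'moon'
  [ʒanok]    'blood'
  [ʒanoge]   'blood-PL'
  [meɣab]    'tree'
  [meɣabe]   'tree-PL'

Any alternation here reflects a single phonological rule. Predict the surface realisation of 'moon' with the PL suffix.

[zirige]

'blood' shows [k] ~ [g] at the end of the stem ([ʒanok] vs [ʒanoge]).
The stem 'egg' ([leɣig], [leɣige]) shows [g] unchanged in both environments, so [g] cannot be basic with [k] derived in isolation.
The underlying segment must be /k/; voiceless stops become voiced between vowels, yielding [g] there.
The one attested form of 'moon', [zirik], shows underlying /zirik/. Applying the same rule between vowels gives [zirige].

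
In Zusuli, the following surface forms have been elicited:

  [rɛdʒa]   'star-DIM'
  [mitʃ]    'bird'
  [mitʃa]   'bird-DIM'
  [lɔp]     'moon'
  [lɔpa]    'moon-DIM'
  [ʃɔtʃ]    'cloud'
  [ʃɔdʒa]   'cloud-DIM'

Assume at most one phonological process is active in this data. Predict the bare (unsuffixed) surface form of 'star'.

The root 'cloud' surfaces as [ʃɔtʃ] and [ʃɔdʒa], with a stem-final [tʃ] ~ [dʒ] alternation.
If /tʃ/ were underlying and a rule turned it into [dʒ] before the DIM suffix, 'bird' would also alternate; but it has [tʃ] in both [mitʃ] and [mitʃa].
Therefore /dʒ/ is basic and [tʃ] is derived by word-final obstruent devoicing (voiced obstruents become voiceless word-finally).
The one attested form of 'star', [rɛdʒa], shows underlying /rɛdʒ/. Applying the same rule word-finally gives [rɛtʃ].

[rɛtʃ]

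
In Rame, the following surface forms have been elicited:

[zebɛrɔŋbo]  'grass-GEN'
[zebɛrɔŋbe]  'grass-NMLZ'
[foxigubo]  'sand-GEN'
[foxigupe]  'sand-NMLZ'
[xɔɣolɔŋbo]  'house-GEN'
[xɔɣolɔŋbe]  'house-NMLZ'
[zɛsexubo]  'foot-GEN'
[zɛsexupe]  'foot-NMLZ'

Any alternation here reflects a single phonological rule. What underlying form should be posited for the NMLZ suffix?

/-pe/

The NMLZ suffix surfaces as [-be] and [-pe], depending on the final segment of the stem.
By contrast the GEN suffix keeps its initial [b] throughout — that segment must be underlying.
The NMLZ suffix is therefore /-pe/ underlyingly, with post-nasal voicing: voiceless stops become voiced after a nasal.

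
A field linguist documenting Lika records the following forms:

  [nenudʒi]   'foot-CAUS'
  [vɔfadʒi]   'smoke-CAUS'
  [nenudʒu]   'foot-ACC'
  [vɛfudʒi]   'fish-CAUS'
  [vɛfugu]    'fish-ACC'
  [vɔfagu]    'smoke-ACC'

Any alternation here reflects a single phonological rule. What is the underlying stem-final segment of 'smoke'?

'smoke' shows [g] ~ [dʒ] at the end of the stem ([vɔfagu] vs [vɔfadʒi]).
The stem 'foot' ([nenudʒu], [nenudʒi]) shows [dʒ] unchanged in both environments, so [dʒ] cannot be basic with [g] derived before the ACC suffix.
So /g/ is underlying, and a rule of palatalization before a front vowel — /g/ becomes palato-alveolar [dʒ] before a front vowel — gives [dʒ].

/g/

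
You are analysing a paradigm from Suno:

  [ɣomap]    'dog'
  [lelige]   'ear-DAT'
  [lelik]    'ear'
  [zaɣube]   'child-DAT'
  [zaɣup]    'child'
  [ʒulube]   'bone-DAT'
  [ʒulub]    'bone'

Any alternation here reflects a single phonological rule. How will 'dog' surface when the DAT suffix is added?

[ɣomabe]

In [zaɣube] and [zaɣup] the final segment of 'child' alternates: [b] ~ [p].
But 'bone' keeps [b] in both environments ([ʒulube], [ʒulub]), so there is no rule changing /b/ to [p] in isolation.
The underlying segment must be /p/; voiceless stops become voiced between vowels, yielding [b] there.
From [ɣomap] the stem 'dog' is /ɣomap/; between vowels this yields [ɣomabe].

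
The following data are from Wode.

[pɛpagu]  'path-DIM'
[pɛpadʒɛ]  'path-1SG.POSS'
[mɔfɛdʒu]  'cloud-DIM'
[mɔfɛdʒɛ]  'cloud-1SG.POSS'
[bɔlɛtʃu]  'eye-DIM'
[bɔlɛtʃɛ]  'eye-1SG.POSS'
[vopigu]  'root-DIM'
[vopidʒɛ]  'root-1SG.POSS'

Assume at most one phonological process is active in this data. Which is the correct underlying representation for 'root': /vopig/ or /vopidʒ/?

'root' shows [g] ~ [dʒ] at the end of the stem ([vopigu] vs [vopidʒɛ]).
But 'cloud' keeps [dʒ] in both environments ([mɔfɛdʒu], [mɔfɛdʒɛ]), so there is no rule changing /dʒ/ to [g] before the DIM suffix.
The underlying segment must be /g/; /g/ becomes palato-alveolar [dʒ] before a front vowel, yielding [dʒ] there.

/vopig/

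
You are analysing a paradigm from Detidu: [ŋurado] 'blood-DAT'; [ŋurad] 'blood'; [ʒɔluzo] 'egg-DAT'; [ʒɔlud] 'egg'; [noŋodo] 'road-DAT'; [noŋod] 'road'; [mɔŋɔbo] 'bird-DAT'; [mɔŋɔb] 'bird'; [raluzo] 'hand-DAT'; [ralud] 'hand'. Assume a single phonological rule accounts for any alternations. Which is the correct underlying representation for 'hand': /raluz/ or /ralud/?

/raluz/

In [raluzo] and [ralud] the final segment of 'hand' alternates: [z] ~ [d].
If /d/ were underlying and a rule turned it into [z] before the DAT suffix, 'blood' would also alternate; but it has [d] in both [ŋurado] and [ŋurad].
The underlying segment must be /z/; voiced fricatives become stops word-finally, yielding [d] there.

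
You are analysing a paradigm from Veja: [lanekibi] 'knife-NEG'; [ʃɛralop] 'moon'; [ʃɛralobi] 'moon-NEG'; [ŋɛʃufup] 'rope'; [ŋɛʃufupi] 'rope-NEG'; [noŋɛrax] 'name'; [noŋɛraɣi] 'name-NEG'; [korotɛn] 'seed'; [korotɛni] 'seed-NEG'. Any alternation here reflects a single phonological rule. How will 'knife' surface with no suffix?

[lanekip]

In [ʃɛralop] and [ʃɛralobi] the final segment of 'moon' alternates: [p] ~ [b].
Compare 'rope', with invariant [p] in [ŋɛʃufup] and [ŋɛʃufupi]: an analysis with underlying /p/ and a rule producing [b] before the NEG suffix would wrongly predict alternation here too.
The underlying segment must be /b/; voiced obstruents become voiceless word-finally, yielding [p] there.
From [lanekibi] the stem 'knife' is /lanekib/; word-finally this yields [lanekip].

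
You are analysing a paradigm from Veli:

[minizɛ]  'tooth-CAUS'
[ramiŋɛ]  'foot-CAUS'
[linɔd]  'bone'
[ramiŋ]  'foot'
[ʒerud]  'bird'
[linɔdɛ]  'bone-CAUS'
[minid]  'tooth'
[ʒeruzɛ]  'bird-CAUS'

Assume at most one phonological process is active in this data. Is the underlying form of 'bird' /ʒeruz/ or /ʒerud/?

/ʒeruz/

In [ʒeruzɛ] and [ʒerud] the final segment of 'bird' alternates: [z] ~ [d].
Compare 'bone', with invariant [d] in [linɔdɛ] and [linɔd]: an analysis with underlying /d/ and a rule producing [z] before the CAUS suffix would wrongly predict alternation here too.
So /z/ is underlying, and a rule of word-final hardening — voiced fricatives become stops word-finally — gives [d].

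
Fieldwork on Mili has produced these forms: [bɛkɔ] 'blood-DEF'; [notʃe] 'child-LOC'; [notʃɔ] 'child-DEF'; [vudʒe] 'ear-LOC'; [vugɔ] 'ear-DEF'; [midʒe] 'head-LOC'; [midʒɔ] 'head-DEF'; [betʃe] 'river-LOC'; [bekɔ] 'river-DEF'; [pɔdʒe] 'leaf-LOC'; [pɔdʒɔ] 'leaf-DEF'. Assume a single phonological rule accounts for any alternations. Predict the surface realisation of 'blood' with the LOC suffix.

[bɛtʃe]

'river' shows [tʃ] ~ [k] at the end of the stem ([betʃe] vs [bekɔ]).
Compare 'child', with invariant [tʃ] in [notʃe] and [notʃɔ]: an analysis with underlying /tʃ/ and a rule producing [k] before the DEF suffix would wrongly predict alternation here too.
The alternation reflects palatalization before a front vowel: /k/ and /g/ become palato-alveolar [tʃ] and [dʒ] before a front vowel. /k/ is underlying.
From [bɛkɔ] the stem 'blood' is /bɛk/; before a front vowel this yields [bɛtʃe].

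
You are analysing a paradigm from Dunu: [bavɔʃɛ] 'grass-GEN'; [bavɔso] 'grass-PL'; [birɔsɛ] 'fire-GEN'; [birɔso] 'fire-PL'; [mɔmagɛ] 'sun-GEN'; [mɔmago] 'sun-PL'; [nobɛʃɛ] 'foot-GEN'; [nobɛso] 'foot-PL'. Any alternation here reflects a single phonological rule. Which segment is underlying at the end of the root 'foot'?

/ʃ/

The stem for 'foot' ends in [ʃ] in [nobɛʃɛ] but [s] in [nobɛso].
But 'fire' keeps [s] in both environments ([birɔsɛ], [birɔso]), so there is no rule changing /s/ to [ʃ] before the GEN suffix.
Therefore /ʃ/ is basic and [s] is derived by depalatalization (palato-alveolar /ʃ/ becomes [s] when no front vowel follows).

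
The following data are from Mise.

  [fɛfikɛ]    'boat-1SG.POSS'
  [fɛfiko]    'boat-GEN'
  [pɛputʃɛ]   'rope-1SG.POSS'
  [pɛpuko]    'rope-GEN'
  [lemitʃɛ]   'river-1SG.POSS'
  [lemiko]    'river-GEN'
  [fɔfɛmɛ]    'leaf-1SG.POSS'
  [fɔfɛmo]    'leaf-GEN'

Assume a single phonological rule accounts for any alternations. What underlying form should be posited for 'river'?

/lemitʃ/

The root 'river' surfaces as [lemitʃɛ] and [lemiko], with a stem-final [tʃ] ~ [k] alternation.
Compare 'boat', with invariant [k] in [fɛfikɛ] and [fɛfiko]: an analysis with underlying /k/ and a rule producing [tʃ] before the 1SG.POSS suffix would wrongly predict alternation here too.
The underlying segment must be /tʃ/; palato-alveolar /tʃ/ becomes [k] when no front vowel follows, yielding [k] there.
Hence 'river' is /lemitʃ/ underlyingly.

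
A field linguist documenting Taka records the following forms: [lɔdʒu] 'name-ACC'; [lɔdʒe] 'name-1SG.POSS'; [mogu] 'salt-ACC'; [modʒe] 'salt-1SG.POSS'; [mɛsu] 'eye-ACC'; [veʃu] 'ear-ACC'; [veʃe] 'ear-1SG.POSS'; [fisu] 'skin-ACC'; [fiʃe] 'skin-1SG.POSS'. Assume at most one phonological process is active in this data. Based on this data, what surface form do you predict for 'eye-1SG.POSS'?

[mɛʃe]

'skin' shows [s] ~ [ʃ] at the end of the stem ([fisu] vs [fiʃe]).
The stem 'ear' ([veʃu], [veʃe]) shows [ʃ] unchanged in both environments, so [ʃ] cannot be basic with [s] derived before the ACC suffix.
Therefore /s/ is basic and [ʃ] is derived by palatalization before a front vowel (/g/ and /s/ become palato-alveolar [dʒ] and [ʃ] before a front vowel).
From [mɛsu] the stem 'eye' is /mɛs/; before a front vowel this yields [mɛʃe].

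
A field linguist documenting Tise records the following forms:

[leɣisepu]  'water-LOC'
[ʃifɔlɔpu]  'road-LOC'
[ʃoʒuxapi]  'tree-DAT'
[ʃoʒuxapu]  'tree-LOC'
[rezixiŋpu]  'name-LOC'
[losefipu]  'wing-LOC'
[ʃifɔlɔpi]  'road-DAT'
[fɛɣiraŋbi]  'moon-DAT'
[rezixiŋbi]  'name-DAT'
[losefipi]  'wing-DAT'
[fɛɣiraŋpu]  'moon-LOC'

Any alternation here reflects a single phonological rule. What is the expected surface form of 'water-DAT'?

[leɣisepi]

The DAT suffix surfaces as [-bi] and [-pi], depending on the final segment of the stem.
The LOC suffix, which begins with [p], is invariant after every stem; so [p] is not altered by any rule here.
So the underlying form is /-bi/, and voiced stops become voiceless after a vowel.
After 'water', which ends in a vowel, the suffix surfaces as [-pi], giving [leɣisepi].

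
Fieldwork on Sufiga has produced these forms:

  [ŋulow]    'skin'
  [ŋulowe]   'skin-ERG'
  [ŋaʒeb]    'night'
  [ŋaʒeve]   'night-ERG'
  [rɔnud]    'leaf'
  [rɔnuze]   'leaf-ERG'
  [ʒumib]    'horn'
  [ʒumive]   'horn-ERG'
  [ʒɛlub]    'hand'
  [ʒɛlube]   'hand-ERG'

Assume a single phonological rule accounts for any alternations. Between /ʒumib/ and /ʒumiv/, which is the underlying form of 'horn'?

/ʒumiv/

In [ʒumib] and [ʒumive] the final segment of 'horn' alternates: [b] ~ [v].
If /b/ were underlying and a rule turned it into [v] before the ERG suffix, 'hand' would also alternate; but it has [b] in both [ʒɛlub] and [ʒɛlube].
The underlying segment must be /v/; voiced fricatives become stops word-finally, yielding [b] there.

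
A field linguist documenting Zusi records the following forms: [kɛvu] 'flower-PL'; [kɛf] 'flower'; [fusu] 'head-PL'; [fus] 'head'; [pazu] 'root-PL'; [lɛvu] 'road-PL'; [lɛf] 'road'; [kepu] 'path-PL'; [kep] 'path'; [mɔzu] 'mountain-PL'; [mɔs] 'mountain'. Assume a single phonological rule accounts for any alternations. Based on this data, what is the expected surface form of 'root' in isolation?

The stem for 'mountain' ends in [z] in [mɔzu] but [s] in [mɔs].
If /s/ were underlying and a rule turned it into [z] before the PL suffix, 'head' would also alternate; but it has [s] in both [fusu] and [fus].
The alternation reflects word-final obstruent devoicing: voiced obstruents become voiceless word-finally. /z/ is underlying.
The one attested form of 'root', [pazu], shows underlying /paz/. Applying the same rule word-finally gives [pas].

[pas]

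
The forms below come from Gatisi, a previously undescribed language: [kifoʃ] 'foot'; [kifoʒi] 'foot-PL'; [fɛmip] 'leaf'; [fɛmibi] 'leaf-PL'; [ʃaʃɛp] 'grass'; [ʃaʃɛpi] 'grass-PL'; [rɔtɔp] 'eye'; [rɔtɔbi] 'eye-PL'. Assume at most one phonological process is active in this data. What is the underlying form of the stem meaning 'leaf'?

The root 'leaf' surfaces as [fɛmip] and [fɛmibi], with a stem-final [p] ~ [b] alternation.
If /p/ were underlying and a rule turned it into [b] before the PL suffix, 'grass' would also alternate; but it has [p] in both [ʃaʃɛp] and [ʃaʃɛpi].
The alternation reflects word-final obstruent devoicing: voiced obstruents become voiceless word-finally. /b/ is underlying.

/fɛmib/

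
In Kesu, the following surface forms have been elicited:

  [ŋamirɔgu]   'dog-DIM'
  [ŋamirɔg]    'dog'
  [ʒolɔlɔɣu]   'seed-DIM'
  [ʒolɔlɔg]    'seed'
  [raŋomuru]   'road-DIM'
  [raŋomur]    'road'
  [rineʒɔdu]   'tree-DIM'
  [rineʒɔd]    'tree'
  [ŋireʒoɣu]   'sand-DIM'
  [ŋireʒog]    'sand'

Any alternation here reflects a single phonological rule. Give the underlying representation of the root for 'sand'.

In [ŋireʒoɣu] and [ŋireʒog] the final segment of 'sand' alternates: [ɣ] ~ [g].
If /g/ were underlying and a rule turned it into [ɣ] before the DIM suffix, 'dog' would also alternate; but it has [g] in both [ŋamirɔgu] and [ŋamirɔg].
Therefore /ɣ/ is basic and [g] is derived by word-final hardening (voiced fricatives become stops word-finally).

/ŋireʒoɣ/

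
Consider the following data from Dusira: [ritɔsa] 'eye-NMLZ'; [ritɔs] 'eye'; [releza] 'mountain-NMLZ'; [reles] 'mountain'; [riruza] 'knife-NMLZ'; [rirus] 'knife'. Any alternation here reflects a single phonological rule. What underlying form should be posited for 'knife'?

In [riruza] and [rirus] the final segment of 'knife' alternates: [z] ~ [s].
The stem 'eye' ([ritɔsa], [ritɔs]) shows [s] unchanged in both environments, so [s] cannot be basic with [z] derived before the NMLZ suffix.
The alternation reflects word-final obstruent devoicing: voiced obstruents become voiceless word-finally. /z/ is underlying.

/riruz/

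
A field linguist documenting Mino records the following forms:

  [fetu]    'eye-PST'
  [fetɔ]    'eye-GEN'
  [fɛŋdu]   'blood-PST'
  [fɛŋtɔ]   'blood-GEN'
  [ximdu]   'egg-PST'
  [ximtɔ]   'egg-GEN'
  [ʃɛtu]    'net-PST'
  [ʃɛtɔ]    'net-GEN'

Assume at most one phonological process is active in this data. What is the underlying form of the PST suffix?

/-du/

The PST morpheme has two allomorphs, [-du] and [-tu].
By contrast the GEN suffix keeps its initial [t] throughout — that segment must be underlying.
The PST suffix is therefore /-du/ underlyingly, with post-vocalic devoicing: voiced stops become voiceless after a vowel.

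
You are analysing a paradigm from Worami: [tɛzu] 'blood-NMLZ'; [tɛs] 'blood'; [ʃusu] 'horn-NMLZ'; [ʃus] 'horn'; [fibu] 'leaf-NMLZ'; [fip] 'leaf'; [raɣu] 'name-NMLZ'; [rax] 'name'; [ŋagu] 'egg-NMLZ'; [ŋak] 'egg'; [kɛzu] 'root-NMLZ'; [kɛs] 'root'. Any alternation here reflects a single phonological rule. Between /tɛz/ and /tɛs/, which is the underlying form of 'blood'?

/tɛz/

'blood' shows [z] ~ [s] at the end of the stem ([tɛzu] vs [tɛs]).
The stem 'horn' ([ʃusu], [ʃus]) shows [s] unchanged in both environments, so [s] cannot be basic with [z] derived before the NMLZ suffix.
The alternation reflects word-final obstruent devoicing: voiced obstruents become voiceless word-finally. /z/ is underlying.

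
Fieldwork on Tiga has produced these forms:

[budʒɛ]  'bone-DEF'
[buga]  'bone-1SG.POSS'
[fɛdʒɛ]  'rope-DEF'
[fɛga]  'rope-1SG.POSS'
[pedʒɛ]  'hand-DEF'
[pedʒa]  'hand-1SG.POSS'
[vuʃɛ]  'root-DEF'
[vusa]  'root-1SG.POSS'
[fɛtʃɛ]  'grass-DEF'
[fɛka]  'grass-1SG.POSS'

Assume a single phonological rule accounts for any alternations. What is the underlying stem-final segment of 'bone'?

The root 'bone' surfaces as [budʒɛ] and [buga], with a stem-final [dʒ] ~ [g] alternation.
The stem 'hand' ([pedʒɛ], [pedʒa]) shows [dʒ] unchanged in both environments, so [dʒ] cannot be basic with [g] derived before the 1SG.POSS suffix.
Therefore /g/ is basic and [dʒ] is derived by palatalization before a front vowel (/k/, /g/ and /s/ become palato-alveolar [tʃ], [dʒ] and [ʃ] before a front vowel).

/g/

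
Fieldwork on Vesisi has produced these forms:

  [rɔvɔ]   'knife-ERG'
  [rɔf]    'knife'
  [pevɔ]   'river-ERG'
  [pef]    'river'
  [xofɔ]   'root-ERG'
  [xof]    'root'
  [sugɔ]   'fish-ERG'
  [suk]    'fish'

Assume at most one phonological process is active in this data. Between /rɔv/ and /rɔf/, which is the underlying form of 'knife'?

/rɔv/

In [rɔvɔ] and [rɔf] the final segment of 'knife' alternates: [v] ~ [f].
If /f/ were underlying and a rule turned it into [v] before the ERG suffix, 'root' would also alternate; but it has [f] in both [xofɔ] and [xof].
Therefore /v/ is basic and [f] is derived by word-final obstruent devoicing (voiced obstruents become voiceless word-finally).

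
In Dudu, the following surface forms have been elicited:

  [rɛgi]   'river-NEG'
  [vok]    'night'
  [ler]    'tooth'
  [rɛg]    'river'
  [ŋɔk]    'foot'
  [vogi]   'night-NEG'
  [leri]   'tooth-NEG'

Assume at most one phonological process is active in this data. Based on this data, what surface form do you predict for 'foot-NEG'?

[ŋɔgi]

In [vogi] and [vok] the final segment of 'night' alternates: [g] ~ [k].
The stem 'river' ([rɛgi], [rɛg]) shows [g] unchanged in both environments, so [g] cannot be basic with [k] derived in isolation.
The alternation reflects intervocalic voicing: voiceless stops become voiced between vowels. /k/ is underlying.
From [ŋɔk] the stem 'foot' is /ŋɔk/; between vowels this yields [ŋɔgi].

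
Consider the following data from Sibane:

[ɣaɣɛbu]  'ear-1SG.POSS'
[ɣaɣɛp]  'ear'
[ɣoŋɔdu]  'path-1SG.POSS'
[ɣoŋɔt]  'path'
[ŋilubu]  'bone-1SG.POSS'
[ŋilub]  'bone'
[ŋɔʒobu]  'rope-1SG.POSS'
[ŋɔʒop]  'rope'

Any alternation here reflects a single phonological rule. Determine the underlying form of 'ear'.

/ɣaɣɛp/

The stem for 'ear' ends in [b] in [ɣaɣɛbu] but [p] in [ɣaɣɛp].
The stem 'bone' ([ŋilubu], [ŋilub]) shows [b] unchanged in both environments, so [b] cannot be basic with [p] derived in isolation.
Therefore /p/ is basic and [b] is derived by intervocalic voicing (voiceless stops become voiced between vowels).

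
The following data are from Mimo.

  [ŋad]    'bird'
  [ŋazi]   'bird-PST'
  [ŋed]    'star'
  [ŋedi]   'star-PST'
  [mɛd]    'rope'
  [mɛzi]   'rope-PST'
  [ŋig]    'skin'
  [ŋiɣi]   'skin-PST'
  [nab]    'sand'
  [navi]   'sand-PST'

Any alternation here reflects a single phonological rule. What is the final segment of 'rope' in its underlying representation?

/z/

In [mɛd] and [mɛzi] the final segment of 'rope' alternates: [d] ~ [z].
Compare 'star', with invariant [d] in [ŋed] and [ŋedi]: an analysis with underlying /d/ and a rule producing [z] before the PST suffix would wrongly predict alternation here too.
Therefore /z/ is basic and [d] is derived by word-final hardening (voiced fricatives become stops word-finally).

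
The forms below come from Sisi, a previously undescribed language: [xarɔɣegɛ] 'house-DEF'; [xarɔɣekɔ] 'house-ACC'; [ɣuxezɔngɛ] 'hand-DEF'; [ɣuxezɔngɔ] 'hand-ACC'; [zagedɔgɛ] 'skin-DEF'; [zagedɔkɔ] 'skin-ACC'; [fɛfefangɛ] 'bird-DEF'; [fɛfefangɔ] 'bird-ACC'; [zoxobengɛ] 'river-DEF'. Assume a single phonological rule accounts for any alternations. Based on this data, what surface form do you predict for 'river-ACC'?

[zoxobengɔ]

The ACC suffix surfaces as [-gɔ] and [-kɔ], depending on the final segment of the stem.
The DEF suffix, which begins with [g], is invariant after every stem; so [g] is not altered by any rule here.
The ACC suffix is therefore /-kɔ/ underlyingly, with post-nasal voicing: voiceless stops become voiced after a nasal.
After 'river', which ends in a nasal, the suffix surfaces as [-gɔ], giving [zoxobengɔ].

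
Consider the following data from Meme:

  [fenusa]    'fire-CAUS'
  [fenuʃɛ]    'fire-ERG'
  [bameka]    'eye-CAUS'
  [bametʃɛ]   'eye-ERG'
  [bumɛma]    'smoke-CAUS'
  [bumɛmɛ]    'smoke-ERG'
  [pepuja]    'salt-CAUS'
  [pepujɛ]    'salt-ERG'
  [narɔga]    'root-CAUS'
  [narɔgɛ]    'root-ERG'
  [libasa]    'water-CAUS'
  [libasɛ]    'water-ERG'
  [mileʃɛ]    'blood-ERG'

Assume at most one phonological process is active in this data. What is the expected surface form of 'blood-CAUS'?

[milesa]

The root 'fire' surfaces as [fenusa] and [fenuʃɛ], with a stem-final [s] ~ [ʃ] alternation.
The stem 'water' ([libasa], [libasɛ]) shows [s] unchanged in both environments, so [s] cannot be basic with [ʃ] derived before the ERG suffix.
Therefore /ʃ/ is basic and [s] is derived by depalatalization (palato-alveolar /tʃ/ and /ʃ/ become [k] and [s] when no front vowel follows).
From [mileʃɛ] the stem 'blood' is /mileʃ/; when no front vowel follows this yields [milesa].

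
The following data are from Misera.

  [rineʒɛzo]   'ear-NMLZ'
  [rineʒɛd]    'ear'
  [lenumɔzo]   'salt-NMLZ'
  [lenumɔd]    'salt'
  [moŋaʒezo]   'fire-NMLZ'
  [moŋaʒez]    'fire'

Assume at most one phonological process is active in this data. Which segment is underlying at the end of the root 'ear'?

/d/

The stem for 'ear' ends in [z] in [rineʒɛzo] but [d] in [rineʒɛd].
If /z/ were underlying and a rule turned it into [d] in isolation, 'fire' would also alternate; but it has [z] in both [moŋaʒezo] and [moŋaʒez].
The underlying segment must be /d/; voiced stops become fricatives between vowels, yielding [z] there.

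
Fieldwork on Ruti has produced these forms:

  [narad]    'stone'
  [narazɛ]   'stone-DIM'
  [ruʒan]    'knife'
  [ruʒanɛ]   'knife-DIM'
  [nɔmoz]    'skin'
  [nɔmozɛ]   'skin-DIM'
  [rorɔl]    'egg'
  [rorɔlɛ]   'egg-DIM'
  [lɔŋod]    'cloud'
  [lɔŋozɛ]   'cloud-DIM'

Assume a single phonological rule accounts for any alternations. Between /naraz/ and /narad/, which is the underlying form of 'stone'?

/narad/

In [narad] and [narazɛ] the final segment of 'stone' alternates: [d] ~ [z].
If /z/ were underlying and a rule turned it into [d] in isolation, 'skin' would also alternate; but it has [z] in both [nɔmoz] and [nɔmozɛ].
So /d/ is underlying, and a rule of intervocalic spirantization — voiced stops become fricatives between vowels — gives [z].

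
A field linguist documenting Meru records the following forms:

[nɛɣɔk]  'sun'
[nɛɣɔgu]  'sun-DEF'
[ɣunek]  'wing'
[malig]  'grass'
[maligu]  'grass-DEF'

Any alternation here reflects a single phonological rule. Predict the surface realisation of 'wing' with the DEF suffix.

[ɣunegu]

'sun' shows [k] ~ [g] at the end of the stem ([nɛɣɔk] vs [nɛɣɔgu]).
If /g/ were underlying and a rule turned it into [k] in isolation, 'grass' would also alternate; but it has [g] in both [malig] and [maligu].
Therefore /k/ is basic and [g] is derived by intervocalic voicing (voiceless stops become voiced between vowels).
The one attested form of 'wing', [ɣunek], shows underlying /ɣunek/. Applying the same rule between vowels gives [ɣunegu].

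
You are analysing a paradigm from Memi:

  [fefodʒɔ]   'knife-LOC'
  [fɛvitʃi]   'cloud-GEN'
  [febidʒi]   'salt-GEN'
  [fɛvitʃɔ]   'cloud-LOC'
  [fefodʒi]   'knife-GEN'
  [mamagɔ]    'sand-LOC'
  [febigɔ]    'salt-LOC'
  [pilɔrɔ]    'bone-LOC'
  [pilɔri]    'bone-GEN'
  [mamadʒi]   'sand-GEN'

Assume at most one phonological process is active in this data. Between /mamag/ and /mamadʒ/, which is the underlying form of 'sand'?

/mamag/

'sand' shows [g] ~ [dʒ] at the end of the stem ([mamagɔ] vs [mamadʒi]).
Compare 'knife', with invariant [dʒ] in [fefodʒɔ] and [fefodʒi]: an analysis with underlying /dʒ/ and a rule producing [g] before the LOC suffix would wrongly predict alternation here too.
Therefore /g/ is basic and [dʒ] is derived by palatalization before a front vowel (/g/ becomes palato-alveolar [dʒ] before a front vowel).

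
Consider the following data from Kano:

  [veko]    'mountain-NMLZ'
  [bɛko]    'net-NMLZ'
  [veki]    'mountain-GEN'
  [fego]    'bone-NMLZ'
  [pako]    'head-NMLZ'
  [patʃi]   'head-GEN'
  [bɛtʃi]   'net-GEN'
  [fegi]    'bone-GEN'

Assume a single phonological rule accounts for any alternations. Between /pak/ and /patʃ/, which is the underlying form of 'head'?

/patʃ/

In [pako] and [patʃi] the final segment of 'head' alternates: [k] ~ [tʃ].
Compare 'mountain', with invariant [k] in [veko] and [veki]: an analysis with underlying /k/ and a rule producing [tʃ] before the GEN suffix would wrongly predict alternation here too.
The underlying segment must be /tʃ/; palato-alveolar /tʃ/ becomes [k] when no front vowel follows, yielding [k] there.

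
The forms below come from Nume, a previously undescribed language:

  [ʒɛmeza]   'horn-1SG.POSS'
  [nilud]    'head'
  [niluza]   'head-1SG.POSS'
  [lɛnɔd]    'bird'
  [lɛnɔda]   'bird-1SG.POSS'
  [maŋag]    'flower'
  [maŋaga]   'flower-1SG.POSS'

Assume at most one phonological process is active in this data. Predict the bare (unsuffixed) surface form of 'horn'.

'head' shows [d] ~ [z] at the end of the stem ([nilud] vs [niluza]).
If /d/ were underlying and a rule turned it into [z] before the 1SG.POSS suffix, 'bird' would also alternate; but it has [d] in both [lɛnɔd] and [lɛnɔda].
So /z/ is underlying, and a rule of word-final hardening — voiced fricatives become stops word-finally — gives [d].
From [ʒɛmeza] the stem 'horn' is /ʒɛmez/; word-finally this yields [ʒɛmed].

[ʒɛmed]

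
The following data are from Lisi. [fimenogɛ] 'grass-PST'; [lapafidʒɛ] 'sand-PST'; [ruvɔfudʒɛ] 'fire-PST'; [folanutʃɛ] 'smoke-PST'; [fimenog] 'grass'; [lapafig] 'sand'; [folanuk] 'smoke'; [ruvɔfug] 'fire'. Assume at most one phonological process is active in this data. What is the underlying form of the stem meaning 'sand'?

/lapafidʒ/

'sand' shows [dʒ] ~ [g] at the end of the stem ([lapafidʒɛ] vs [lapafig]).
But 'grass' keeps [g] in both environments ([fimenogɛ], [fimenog]), so there is no rule changing /g/ to [dʒ] before the PST suffix.
The alternation reflects depalatalization: palato-alveolar /tʃ/ and /dʒ/ become [k] and [g] when no front vowel follows. /dʒ/ is underlying.
The underlying form of 'sand' is therefore /lapafidʒ/.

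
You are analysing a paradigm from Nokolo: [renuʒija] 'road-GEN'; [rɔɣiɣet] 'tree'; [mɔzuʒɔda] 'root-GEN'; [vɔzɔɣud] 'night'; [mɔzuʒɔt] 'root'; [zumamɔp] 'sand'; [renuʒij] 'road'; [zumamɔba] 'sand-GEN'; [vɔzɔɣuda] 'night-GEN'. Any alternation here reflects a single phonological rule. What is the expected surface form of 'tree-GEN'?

[rɔɣiɣeda]

The stem for 'root' ends in [t] in [mɔzuʒɔt] but [d] in [mɔzuʒɔda].
But 'night' keeps [d] in both environments ([vɔzɔɣud], [vɔzɔɣuda]), so there is no rule changing /d/ to [t] in isolation.
The underlying segment must be /t/; voiceless stops become voiced between vowels, yielding [d] there.
From [rɔɣiɣet] the stem 'tree' is /rɔɣiɣet/; between vowels this yields [rɔɣiɣeda].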